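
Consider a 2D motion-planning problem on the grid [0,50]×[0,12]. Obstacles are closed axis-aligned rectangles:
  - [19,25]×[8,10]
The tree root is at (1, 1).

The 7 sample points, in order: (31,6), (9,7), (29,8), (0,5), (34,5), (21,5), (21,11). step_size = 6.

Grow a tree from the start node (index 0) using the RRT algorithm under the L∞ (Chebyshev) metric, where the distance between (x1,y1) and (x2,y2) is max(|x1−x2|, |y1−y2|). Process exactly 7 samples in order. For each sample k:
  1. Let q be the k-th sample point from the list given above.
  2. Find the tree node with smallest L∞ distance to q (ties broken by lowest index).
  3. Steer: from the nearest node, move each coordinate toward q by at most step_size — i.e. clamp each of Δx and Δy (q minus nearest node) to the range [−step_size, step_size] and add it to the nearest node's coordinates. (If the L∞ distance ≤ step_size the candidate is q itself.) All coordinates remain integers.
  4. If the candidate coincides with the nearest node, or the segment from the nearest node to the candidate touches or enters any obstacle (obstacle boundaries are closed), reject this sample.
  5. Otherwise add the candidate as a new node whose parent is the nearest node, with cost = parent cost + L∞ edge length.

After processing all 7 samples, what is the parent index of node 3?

1. q=(31,6) nearest=0 d=30 new=(7,6) → add node 1 parent=0 cost=6
2. q=(9,7) nearest=1 d=2 new=(9,7) → add node 2 parent=1 cost=8
3. q=(29,8) nearest=2 d=20 new=(15,8) → add node 3 parent=2 cost=14
4. q=(0,5) nearest=0 d=4 new=(0,5) → add node 4 parent=0 cost=4
5. q=(34,5) nearest=3 d=19 new=(21,5) → add node 5 parent=3 cost=20
6. q=(21,5) nearest=5 d=0 → coincident, reject
7. q=(21,11) nearest=3 d=6 new=(21,11) → blocked by [19,25]×[8,10], reject

Parent of node 3: 2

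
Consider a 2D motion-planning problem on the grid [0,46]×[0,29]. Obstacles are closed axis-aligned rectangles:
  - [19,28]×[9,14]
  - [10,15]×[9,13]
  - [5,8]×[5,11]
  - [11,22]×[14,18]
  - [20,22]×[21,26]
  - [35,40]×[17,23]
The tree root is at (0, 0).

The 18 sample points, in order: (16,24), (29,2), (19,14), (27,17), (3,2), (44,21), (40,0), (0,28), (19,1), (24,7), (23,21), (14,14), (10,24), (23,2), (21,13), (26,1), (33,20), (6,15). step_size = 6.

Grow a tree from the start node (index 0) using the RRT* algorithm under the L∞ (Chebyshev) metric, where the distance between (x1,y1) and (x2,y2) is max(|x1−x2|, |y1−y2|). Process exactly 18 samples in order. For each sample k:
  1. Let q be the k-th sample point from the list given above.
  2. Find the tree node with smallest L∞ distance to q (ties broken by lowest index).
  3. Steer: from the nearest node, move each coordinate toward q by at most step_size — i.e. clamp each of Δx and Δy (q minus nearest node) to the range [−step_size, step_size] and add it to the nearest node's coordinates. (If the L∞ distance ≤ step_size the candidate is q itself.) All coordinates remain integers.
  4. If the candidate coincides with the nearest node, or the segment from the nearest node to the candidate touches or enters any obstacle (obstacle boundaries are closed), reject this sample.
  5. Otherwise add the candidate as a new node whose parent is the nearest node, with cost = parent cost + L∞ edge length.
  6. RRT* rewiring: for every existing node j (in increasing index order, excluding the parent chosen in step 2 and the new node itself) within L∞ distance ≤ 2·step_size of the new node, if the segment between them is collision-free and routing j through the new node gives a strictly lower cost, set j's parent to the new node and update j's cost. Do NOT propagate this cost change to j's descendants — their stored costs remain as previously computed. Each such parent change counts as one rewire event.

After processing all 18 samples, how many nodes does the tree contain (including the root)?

Node count: 9

1. q=(16,24) nearest=0 d=24 new=(6,6) → blocked by [5,8]×[5,11], reject
2. q=(29,2) nearest=0 d=29 new=(6,2) → add node 1 parent=0 cost=6
3. q=(19,14) nearest=1 d=13 new=(12,8) → add node 2 parent=1 cost=12
4. q=(27,17) nearest=2 d=15 new=(18,14) → blocked by [10,15]×[9,13], reject
5. q=(3,2) nearest=0 d=3 new=(3,2) → add node 3 parent=0 cost=3
6. q=(44,21) nearest=2 d=32 new=(18,14) → blocked by [10,15]×[9,13], reject
7. q=(40,0) nearest=2 d=28 new=(18,2) → add node 4 parent=2 cost=18
8. q=(0,28) nearest=2 d=20 new=(6,14) → blocked by [10,15]×[9,13], reject
9. q=(19,1) nearest=4 d=1 new=(19,1) → add node 5 parent=4 cost=19
10. q=(24,7) nearest=4 d=6 new=(24,7) → add node 6 parent=4 cost=24
11. q=(23,21) nearest=2 d=13 new=(18,14) → blocked by [10,15]×[9,13], reject
12. q=(14,14) nearest=2 d=6 new=(14,14) → blocked by [10,15]×[9,13], reject
13. q=(10,24) nearest=2 d=16 new=(10,14) → blocked by [10,15]×[9,13], reject
14. q=(23,2) nearest=5 d=4 new=(23,2) → add node 7 parent=5 cost=23
15. q=(21,13) nearest=6 d=6 new=(21,13) → blocked by [19,28]×[9,14], reject
16. q=(26,1) nearest=7 d=3 new=(26,1) → add node 8 parent=7 cost=26
17. q=(33,20) nearest=6 d=13 new=(30,13) → blocked by [19,28]×[9,14], reject
18. q=(6,15) nearest=2 d=7 new=(6,14) → blocked by [10,15]×[9,13], reject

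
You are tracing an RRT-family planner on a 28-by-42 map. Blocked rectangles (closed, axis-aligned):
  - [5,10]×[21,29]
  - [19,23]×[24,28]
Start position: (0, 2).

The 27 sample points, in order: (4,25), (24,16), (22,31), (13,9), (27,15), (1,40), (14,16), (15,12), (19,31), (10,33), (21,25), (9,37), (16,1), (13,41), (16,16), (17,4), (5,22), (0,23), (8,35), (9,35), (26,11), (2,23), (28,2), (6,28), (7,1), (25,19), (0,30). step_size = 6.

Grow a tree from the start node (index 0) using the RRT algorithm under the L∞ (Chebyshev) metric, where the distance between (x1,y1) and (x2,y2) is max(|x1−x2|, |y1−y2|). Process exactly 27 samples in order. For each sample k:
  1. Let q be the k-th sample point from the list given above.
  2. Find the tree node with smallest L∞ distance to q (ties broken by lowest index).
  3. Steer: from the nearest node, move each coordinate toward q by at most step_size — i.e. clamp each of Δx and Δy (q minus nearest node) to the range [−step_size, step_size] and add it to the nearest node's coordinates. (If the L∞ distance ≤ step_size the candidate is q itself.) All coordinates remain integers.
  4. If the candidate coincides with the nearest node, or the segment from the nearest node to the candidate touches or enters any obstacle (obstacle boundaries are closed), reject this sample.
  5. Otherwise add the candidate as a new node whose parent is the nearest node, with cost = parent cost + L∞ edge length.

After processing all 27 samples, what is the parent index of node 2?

Parent of node 2: 1

1. q=(4,25) nearest=0 d=23 new=(4,8) → add node 1 parent=0 cost=6
2. q=(24,16) nearest=1 d=20 new=(10,14) → add node 2 parent=1 cost=12
3. q=(22,31) nearest=2 d=17 new=(16,20) → add node 3 parent=2 cost=18
4. q=(13,9) nearest=2 d=5 new=(13,9) → add node 4 parent=2 cost=17
5. q=(27,15) nearest=3 d=11 new=(22,15) → add node 5 parent=3 cost=24
6. q=(1,40) nearest=3 d=20 new=(10,26) → blocked by [5,10]×[21,29], reject
7. q=(14,16) nearest=2 d=4 new=(14,16) → add node 6 parent=2 cost=16
8. q=(15,12) nearest=4 d=3 new=(15,12) → add node 7 parent=4 cost=20
9. q=(19,31) nearest=3 d=11 new=(19,26) → blocked by [19,23]×[24,28], reject
10. q=(10,33) nearest=3 d=13 new=(10,26) → blocked by [5,10]×[21,29], reject
11. q=(21,25) nearest=3 d=5 new=(21,25) → blocked by [19,23]×[24,28], reject
12. q=(9,37) nearest=3 d=17 new=(10,26) → blocked by [5,10]×[21,29], reject
13. q=(16,1) nearest=4 d=8 new=(16,3) → add node 8 parent=4 cost=23
14. q=(13,41) nearest=3 d=21 new=(13,26) → add node 9 parent=3 cost=24
15. q=(16,16) nearest=6 d=2 new=(16,16) → add node 10 parent=6 cost=18
16. q=(17,4) nearest=8 d=1 new=(17,4) → add node 11 parent=8 cost=24
17. q=(5,22) nearest=2 d=8 new=(5,20) → add node 12 parent=2 cost=18
18. q=(0,23) nearest=12 d=5 new=(0,23) → add node 13 parent=12 cost=23
19. q=(8,35) nearest=9 d=9 new=(8,32) → add node 14 parent=9 cost=30
20. q=(9,35) nearest=14 d=3 new=(9,35) → add node 15 parent=14 cost=33
21. q=(26,11) nearest=5 d=4 new=(26,11) → add node 16 parent=5 cost=28
22. q=(2,23) nearest=13 d=2 new=(2,23) → add node 17 parent=13 cost=25
23. q=(28,2) nearest=16 d=9 new=(28,5) → add node 18 parent=16 cost=34
24. q=(6,28) nearest=14 d=4 new=(6,28) → blocked by [5,10]×[21,29], reject
25. q=(7,1) nearest=0 d=7 new=(6,1) → add node 19 parent=0 cost=6
26. q=(25,19) nearest=5 d=4 new=(25,19) → add node 20 parent=5 cost=28
27. q=(0,30) nearest=13 d=7 new=(0,29) → add node 21 parent=13 cost=29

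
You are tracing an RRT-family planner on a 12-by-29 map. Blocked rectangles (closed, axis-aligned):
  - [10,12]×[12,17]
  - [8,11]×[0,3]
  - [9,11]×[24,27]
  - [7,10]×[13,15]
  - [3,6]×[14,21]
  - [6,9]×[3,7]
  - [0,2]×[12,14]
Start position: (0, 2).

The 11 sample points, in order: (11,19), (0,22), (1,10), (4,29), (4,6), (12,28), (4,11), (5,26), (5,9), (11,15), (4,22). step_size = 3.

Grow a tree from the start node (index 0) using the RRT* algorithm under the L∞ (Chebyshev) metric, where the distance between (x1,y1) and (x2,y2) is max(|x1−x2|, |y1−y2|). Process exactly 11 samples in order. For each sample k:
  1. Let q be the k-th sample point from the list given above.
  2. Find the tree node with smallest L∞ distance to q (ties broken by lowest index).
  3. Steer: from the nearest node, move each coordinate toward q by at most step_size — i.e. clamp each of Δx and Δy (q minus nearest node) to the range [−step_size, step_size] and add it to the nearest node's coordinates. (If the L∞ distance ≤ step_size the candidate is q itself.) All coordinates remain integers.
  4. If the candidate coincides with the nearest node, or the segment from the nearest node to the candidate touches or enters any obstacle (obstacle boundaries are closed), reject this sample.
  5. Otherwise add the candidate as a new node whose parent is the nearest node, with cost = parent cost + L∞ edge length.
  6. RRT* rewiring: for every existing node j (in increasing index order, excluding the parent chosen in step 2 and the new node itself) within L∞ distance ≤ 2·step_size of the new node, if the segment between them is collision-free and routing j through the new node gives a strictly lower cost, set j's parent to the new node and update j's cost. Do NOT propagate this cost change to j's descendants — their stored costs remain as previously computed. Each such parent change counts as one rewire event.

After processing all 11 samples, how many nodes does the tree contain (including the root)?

1. q=(11,19) nearest=0 d=17 new=(3,5) → add node 1 parent=0 cost=3
2. q=(0,22) nearest=1 d=17 new=(0,8) → add node 2 parent=1 cost=6
3. q=(1,10) nearest=2 d=2 new=(1,10) → add node 3 parent=2 cost=8
4. q=(4,29) nearest=3 d=19 new=(4,13) → add node 4 parent=3 cost=11
5. q=(4,6) nearest=1 d=1 new=(4,6) → add node 5 parent=1 cost=4
6. q=(12,28) nearest=4 d=15 new=(7,16) → blocked by [3,6]×[14,21], reject
7. q=(4,11) nearest=4 d=2 new=(4,11) → add node 6 parent=4 cost=13
8. q=(5,26) nearest=4 d=13 new=(5,16) → blocked by [3,6]×[14,21], reject
9. q=(5,9) nearest=6 d=2 new=(5,9) → add node 7 parent=6 cost=15
10. q=(11,15) nearest=7 d=6 new=(8,12) → add node 8 parent=7 cost=18
11. q=(4,22) nearest=4 d=9 new=(4,16) → blocked by [3,6]×[14,21], reject

Node count: 9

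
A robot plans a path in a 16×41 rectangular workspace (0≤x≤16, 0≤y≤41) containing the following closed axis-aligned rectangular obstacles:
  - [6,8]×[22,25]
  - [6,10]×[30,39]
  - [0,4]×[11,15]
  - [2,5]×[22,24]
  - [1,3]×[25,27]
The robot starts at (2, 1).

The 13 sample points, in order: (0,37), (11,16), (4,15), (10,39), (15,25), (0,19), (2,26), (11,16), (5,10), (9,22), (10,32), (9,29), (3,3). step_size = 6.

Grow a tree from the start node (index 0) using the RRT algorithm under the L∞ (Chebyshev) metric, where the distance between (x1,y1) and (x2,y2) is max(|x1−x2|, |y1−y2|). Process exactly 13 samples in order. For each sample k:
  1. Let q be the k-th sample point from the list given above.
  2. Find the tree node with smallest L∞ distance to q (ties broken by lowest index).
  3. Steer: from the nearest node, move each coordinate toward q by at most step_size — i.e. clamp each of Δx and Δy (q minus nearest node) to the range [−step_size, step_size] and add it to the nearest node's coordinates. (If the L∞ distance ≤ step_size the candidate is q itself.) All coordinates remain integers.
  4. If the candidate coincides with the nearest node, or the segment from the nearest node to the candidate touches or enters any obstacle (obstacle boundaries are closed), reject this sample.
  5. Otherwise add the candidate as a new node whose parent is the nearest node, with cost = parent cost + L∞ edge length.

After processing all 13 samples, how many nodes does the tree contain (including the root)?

Node count: 7

1. q=(0,37) nearest=0 d=36 new=(0,7) → add node 1 parent=0 cost=6
2. q=(11,16) nearest=1 d=11 new=(6,13) → blocked by [0,4]×[11,15], reject
3. q=(4,15) nearest=1 d=8 new=(4,13) → blocked by [0,4]×[11,15], reject
4. q=(10,39) nearest=1 d=32 new=(6,13) → blocked by [0,4]×[11,15], reject
5. q=(15,25) nearest=1 d=18 new=(6,13) → blocked by [0,4]×[11,15], reject
6. q=(0,19) nearest=1 d=12 new=(0,13) → blocked by [0,4]×[11,15], reject
7. q=(2,26) nearest=1 d=19 new=(2,13) → blocked by [0,4]×[11,15], reject
8. q=(11,16) nearest=1 d=11 new=(6,13) → blocked by [0,4]×[11,15], reject
9. q=(5,10) nearest=1 d=5 new=(5,10) → add node 2 parent=1 cost=11
10. q=(9,22) nearest=2 d=12 new=(9,16) → add node 3 parent=2 cost=17
11. q=(10,32) nearest=3 d=16 new=(10,22) → add node 4 parent=3 cost=23
12. q=(9,29) nearest=4 d=7 new=(9,28) → add node 5 parent=4 cost=29
13. q=(3,3) nearest=0 d=2 new=(3,3) → add node 6 parent=0 cost=2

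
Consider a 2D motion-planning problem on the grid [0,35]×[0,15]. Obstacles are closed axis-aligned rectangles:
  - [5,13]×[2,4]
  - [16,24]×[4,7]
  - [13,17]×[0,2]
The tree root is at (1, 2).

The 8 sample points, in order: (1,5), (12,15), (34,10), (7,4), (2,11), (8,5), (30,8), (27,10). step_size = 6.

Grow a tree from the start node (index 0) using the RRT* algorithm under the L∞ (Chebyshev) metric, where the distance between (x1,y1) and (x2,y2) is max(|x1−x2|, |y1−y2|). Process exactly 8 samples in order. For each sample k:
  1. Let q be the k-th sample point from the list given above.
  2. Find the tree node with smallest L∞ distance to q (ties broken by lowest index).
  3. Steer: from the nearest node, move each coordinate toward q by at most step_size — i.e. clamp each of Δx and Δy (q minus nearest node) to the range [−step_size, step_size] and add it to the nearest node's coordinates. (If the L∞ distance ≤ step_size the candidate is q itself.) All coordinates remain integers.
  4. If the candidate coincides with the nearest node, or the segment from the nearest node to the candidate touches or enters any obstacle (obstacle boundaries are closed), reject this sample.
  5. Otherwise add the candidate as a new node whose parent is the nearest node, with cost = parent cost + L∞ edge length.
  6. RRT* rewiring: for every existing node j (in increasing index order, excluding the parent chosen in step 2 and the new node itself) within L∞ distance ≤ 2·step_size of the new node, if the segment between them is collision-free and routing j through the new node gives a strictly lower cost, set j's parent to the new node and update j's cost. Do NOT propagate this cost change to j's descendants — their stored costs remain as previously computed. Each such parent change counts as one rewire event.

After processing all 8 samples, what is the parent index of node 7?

1. q=(1,5) nearest=0 d=3 new=(1,5) → add node 1 parent=0 cost=3
2. q=(12,15) nearest=1 d=11 new=(7,11) → add node 2 parent=1 cost=9
3. q=(34,10) nearest=2 d=27 new=(13,10) → add node 3 parent=2 cost=15
4. q=(7,4) nearest=0 d=6 new=(7,4) → blocked by [5,13]×[2,4], reject
5. q=(2,11) nearest=2 d=5 new=(2,11) → add node 4 parent=2 cost=14
6. q=(8,5) nearest=3 d=5 new=(8,5) → add node 5 parent=3 cost=20
7. q=(30,8) nearest=3 d=17 new=(19,8) → add node 6 parent=3 cost=21
8. q=(27,10) nearest=6 d=8 new=(25,10) → add node 7 parent=6 cost=27

Parent of node 7: 6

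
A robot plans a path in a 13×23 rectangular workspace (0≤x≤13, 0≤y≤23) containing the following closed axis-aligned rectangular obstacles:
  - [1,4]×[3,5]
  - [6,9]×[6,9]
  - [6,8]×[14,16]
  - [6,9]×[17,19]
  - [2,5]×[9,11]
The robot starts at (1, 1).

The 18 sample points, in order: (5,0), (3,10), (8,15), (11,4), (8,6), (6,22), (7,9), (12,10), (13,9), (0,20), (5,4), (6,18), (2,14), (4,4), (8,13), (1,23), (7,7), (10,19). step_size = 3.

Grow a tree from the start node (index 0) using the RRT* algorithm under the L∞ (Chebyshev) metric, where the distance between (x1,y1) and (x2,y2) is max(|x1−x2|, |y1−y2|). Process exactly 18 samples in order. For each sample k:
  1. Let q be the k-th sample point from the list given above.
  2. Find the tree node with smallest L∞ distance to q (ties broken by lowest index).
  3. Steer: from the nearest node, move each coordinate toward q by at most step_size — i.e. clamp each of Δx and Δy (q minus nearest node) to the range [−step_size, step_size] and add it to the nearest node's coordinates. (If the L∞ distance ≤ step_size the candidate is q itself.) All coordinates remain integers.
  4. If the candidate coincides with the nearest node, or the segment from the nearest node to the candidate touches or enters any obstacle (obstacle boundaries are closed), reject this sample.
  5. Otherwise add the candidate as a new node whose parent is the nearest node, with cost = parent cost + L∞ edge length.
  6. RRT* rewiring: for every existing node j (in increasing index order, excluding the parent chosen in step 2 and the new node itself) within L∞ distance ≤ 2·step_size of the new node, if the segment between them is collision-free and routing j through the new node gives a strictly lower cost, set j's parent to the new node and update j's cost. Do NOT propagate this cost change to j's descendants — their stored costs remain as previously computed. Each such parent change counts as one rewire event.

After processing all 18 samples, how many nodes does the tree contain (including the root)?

Node count: 9

1. q=(5,0) nearest=0 d=4 new=(4,0) → add node 1 parent=0 cost=3
2. q=(3,10) nearest=0 d=9 new=(3,4) → blocked by [1,4]×[3,5], reject
3. q=(8,15) nearest=0 d=14 new=(4,4) → blocked by [1,4]×[3,5], reject
4. q=(11,4) nearest=1 d=7 new=(7,3) → add node 2 parent=1 cost=6
5. q=(8,6) nearest=2 d=3 new=(8,6) → blocked by [6,9]×[6,9], reject
6. q=(6,22) nearest=2 d=19 new=(6,6) → blocked by [6,9]×[6,9], reject
7. q=(7,9) nearest=2 d=6 new=(7,6) → blocked by [6,9]×[6,9], reject
8. q=(12,10) nearest=2 d=7 new=(10,6) → add node 3 parent=2 cost=9
9. q=(13,9) nearest=3 d=3 new=(13,9) → add node 4 parent=3 cost=12
10. q=(0,20) nearest=4 d=13 new=(10,12) → add node 5 parent=4 cost=15
11. q=(5,4) nearest=2 d=2 new=(5,4) → add node 6 parent=2 cost=8
12. q=(6,18) nearest=5 d=6 new=(7,15) → blocked by [6,8]×[14,16], reject
13. q=(2,14) nearest=3 d=8 new=(7,9) → blocked by [6,9]×[6,9], reject
14. q=(4,4) nearest=6 d=1 new=(4,4) → blocked by [1,4]×[3,5], reject
15. q=(8,13) nearest=5 d=2 new=(8,13) → add node 7 parent=5 cost=17
16. q=(1,23) nearest=7 d=10 new=(5,16) → blocked by [6,8]×[14,16], reject
17. q=(7,7) nearest=3 d=3 new=(7,7) → blocked by [6,9]×[6,9], reject
18. q=(10,19) nearest=7 d=6 new=(10,16) → add node 8 parent=7 cost=20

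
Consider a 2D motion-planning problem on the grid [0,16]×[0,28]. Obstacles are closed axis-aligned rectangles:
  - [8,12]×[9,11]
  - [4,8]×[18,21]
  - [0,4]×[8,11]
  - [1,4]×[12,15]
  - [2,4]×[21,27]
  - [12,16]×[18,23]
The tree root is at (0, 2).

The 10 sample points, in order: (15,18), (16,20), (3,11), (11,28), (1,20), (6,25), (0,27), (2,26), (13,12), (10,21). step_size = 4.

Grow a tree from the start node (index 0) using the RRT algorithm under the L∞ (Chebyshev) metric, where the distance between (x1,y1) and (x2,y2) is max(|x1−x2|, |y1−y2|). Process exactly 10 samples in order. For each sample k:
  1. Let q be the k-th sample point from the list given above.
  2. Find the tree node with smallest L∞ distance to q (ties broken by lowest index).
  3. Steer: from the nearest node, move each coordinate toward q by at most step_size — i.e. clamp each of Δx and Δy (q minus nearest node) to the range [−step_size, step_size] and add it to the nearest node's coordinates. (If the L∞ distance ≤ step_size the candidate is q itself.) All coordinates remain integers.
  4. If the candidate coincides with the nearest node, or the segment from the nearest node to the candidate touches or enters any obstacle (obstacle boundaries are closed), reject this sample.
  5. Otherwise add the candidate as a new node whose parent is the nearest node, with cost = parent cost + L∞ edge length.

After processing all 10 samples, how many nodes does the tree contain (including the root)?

1. q=(15,18) nearest=0 d=16 new=(4,6) → add node 1 parent=0 cost=4
2. q=(16,20) nearest=1 d=14 new=(8,10) → blocked by [8,12]×[9,11], reject
3. q=(3,11) nearest=1 d=5 new=(3,10) → blocked by [0,4]×[8,11], reject
4. q=(11,28) nearest=1 d=22 new=(8,10) → blocked by [8,12]×[9,11], reject
5. q=(1,20) nearest=1 d=14 new=(1,10) → blocked by [0,4]×[8,11], reject
6. q=(6,25) nearest=1 d=19 new=(6,10) → add node 2 parent=1 cost=8
7. q=(0,27) nearest=2 d=17 new=(2,14) → blocked by [1,4]×[12,15], reject
8. q=(2,26) nearest=2 d=16 new=(2,14) → blocked by [1,4]×[12,15], reject
9. q=(13,12) nearest=2 d=7 new=(10,12) → blocked by [8,12]×[9,11], reject
10. q=(10,21) nearest=2 d=11 new=(10,14) → add node 3 parent=2 cost=12

Node count: 4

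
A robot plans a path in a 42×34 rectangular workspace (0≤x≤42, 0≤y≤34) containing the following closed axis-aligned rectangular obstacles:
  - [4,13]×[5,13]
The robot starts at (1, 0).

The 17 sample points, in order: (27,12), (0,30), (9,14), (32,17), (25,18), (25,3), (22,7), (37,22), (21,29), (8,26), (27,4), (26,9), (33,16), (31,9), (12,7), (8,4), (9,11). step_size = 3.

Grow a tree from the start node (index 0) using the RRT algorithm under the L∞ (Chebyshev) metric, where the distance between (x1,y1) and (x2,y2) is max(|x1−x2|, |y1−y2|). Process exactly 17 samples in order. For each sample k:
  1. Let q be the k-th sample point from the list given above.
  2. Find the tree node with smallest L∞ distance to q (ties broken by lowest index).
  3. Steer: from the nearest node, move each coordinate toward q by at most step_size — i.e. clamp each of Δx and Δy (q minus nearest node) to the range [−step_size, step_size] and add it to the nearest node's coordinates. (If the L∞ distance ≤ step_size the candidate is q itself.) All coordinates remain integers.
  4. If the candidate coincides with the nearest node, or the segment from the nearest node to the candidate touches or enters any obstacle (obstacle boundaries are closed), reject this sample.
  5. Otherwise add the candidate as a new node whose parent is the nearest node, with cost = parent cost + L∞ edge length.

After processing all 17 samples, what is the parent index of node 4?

Parent of node 4: 3

1. q=(27,12) nearest=0 d=26 new=(4,3) → add node 1 parent=0 cost=3
2. q=(0,30) nearest=1 d=27 new=(1,6) → add node 2 parent=1 cost=6
3. q=(9,14) nearest=2 d=8 new=(4,9) → blocked by [4,13]×[5,13], reject
4. q=(32,17) nearest=1 d=28 new=(7,6) → blocked by [4,13]×[5,13], reject
5. q=(25,18) nearest=1 d=21 new=(7,6) → blocked by [4,13]×[5,13], reject
6. q=(25,3) nearest=1 d=21 new=(7,3) → add node 3 parent=1 cost=6
7. q=(22,7) nearest=3 d=15 new=(10,6) → blocked by [4,13]×[5,13], reject
8. q=(37,22) nearest=3 d=30 new=(10,6) → blocked by [4,13]×[5,13], reject
9. q=(21,29) nearest=2 d=23 new=(4,9) → blocked by [4,13]×[5,13], reject
10. q=(8,26) nearest=2 d=20 new=(4,9) → blocked by [4,13]×[5,13], reject
11. q=(27,4) nearest=3 d=20 new=(10,4) → add node 4 parent=3 cost=9
12. q=(26,9) nearest=4 d=16 new=(13,7) → blocked by [4,13]×[5,13], reject
13. q=(33,16) nearest=4 d=23 new=(13,7) → blocked by [4,13]×[5,13], reject
14. q=(31,9) nearest=4 d=21 new=(13,7) → blocked by [4,13]×[5,13], reject
15. q=(12,7) nearest=4 d=3 new=(12,7) → blocked by [4,13]×[5,13], reject
16. q=(8,4) nearest=3 d=1 new=(8,4) → add node 5 parent=3 cost=7
17. q=(9,11) nearest=4 d=7 new=(9,7) → blocked by [4,13]×[5,13], reject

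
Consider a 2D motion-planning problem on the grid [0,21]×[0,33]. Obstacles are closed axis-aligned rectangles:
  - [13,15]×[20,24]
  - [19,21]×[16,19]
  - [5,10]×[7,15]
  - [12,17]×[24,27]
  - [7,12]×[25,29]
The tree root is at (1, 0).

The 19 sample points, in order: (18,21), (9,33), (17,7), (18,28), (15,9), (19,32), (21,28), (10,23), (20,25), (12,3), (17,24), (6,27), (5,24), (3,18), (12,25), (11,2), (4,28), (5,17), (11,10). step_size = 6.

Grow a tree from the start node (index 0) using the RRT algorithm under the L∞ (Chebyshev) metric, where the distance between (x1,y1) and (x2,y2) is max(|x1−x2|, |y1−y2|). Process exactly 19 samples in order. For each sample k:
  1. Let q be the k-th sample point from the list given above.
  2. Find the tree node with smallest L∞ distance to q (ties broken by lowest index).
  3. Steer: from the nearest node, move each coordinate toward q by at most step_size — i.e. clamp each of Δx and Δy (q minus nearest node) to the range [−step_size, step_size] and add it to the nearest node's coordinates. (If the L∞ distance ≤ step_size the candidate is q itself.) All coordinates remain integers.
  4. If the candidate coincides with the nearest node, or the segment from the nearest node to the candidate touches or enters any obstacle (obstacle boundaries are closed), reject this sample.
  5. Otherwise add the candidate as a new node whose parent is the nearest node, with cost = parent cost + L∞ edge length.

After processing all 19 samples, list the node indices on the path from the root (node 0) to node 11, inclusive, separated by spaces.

Path: 0 1 2 3 5 7 11

1. q=(18,21) nearest=0 d=21 new=(7,6) → add node 1 parent=0 cost=6
2. q=(9,33) nearest=1 d=27 new=(9,12) → blocked by [5,10]×[7,15], reject
3. q=(17,7) nearest=1 d=10 new=(13,7) → add node 2 parent=1 cost=12
4. q=(18,28) nearest=2 d=21 new=(18,13) → add node 3 parent=2 cost=18
5. q=(15,9) nearest=2 d=2 new=(15,9) → add node 4 parent=2 cost=14
6. q=(19,32) nearest=3 d=19 new=(19,19) → blocked by [19,21]×[16,19], reject
7. q=(21,28) nearest=3 d=15 new=(21,19) → blocked by [19,21]×[16,19], reject
8. q=(10,23) nearest=3 d=10 new=(12,19) → add node 5 parent=3 cost=24
9. q=(20,25) nearest=5 d=8 new=(18,25) → blocked by [13,15]×[20,24], reject
10. q=(12,3) nearest=2 d=4 new=(12,3) → add node 6 parent=2 cost=16
11. q=(17,24) nearest=5 d=5 new=(17,24) → blocked by [13,15]×[20,24], reject
12. q=(6,27) nearest=5 d=8 new=(6,25) → add node 7 parent=5 cost=30
13. q=(5,24) nearest=7 d=1 new=(5,24) → add node 8 parent=7 cost=31
14. q=(3,18) nearest=8 d=6 new=(3,18) → add node 9 parent=8 cost=37
15. q=(12,25) nearest=5 d=6 new=(12,25) → blocked by [12,17]×[24,27], reject
16. q=(11,2) nearest=6 d=1 new=(11,2) → add node 10 parent=6 cost=17
17. q=(4,28) nearest=7 d=3 new=(4,28) → add node 11 parent=7 cost=33
18. q=(5,17) nearest=9 d=2 new=(5,17) → add node 12 parent=9 cost=39
19. q=(11,10) nearest=2 d=3 new=(11,10) → add node 13 parent=2 cost=15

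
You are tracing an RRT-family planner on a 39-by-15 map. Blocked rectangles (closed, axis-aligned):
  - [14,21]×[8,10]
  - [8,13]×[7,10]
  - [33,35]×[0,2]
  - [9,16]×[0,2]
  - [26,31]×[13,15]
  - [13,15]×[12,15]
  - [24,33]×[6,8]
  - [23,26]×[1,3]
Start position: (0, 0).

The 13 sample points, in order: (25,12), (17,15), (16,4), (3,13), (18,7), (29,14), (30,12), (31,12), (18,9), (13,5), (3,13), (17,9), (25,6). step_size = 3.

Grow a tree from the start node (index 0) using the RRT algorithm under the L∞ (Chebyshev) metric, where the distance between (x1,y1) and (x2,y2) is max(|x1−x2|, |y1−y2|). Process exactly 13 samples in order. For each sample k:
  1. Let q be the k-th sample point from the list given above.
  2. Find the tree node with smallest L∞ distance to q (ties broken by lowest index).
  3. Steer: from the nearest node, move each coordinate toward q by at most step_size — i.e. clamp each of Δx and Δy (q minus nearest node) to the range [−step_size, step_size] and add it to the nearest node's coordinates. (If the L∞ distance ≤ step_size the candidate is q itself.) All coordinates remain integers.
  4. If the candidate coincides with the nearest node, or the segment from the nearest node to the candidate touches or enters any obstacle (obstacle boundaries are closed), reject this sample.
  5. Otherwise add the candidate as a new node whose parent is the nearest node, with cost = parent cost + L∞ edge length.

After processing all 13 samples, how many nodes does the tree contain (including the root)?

Node count: 8

1. q=(25,12) nearest=0 d=25 new=(3,3) → add node 1 parent=0 cost=3
2. q=(17,15) nearest=1 d=14 new=(6,6) → add node 2 parent=1 cost=6
3. q=(16,4) nearest=2 d=10 new=(9,4) → add node 3 parent=2 cost=9
4. q=(3,13) nearest=2 d=7 new=(3,9) → add node 4 parent=2 cost=9
5. q=(18,7) nearest=3 d=9 new=(12,7) → blocked by [8,13]×[7,10], reject
6. q=(29,14) nearest=3 d=20 new=(12,7) → blocked by [8,13]×[7,10], reject
7. q=(30,12) nearest=3 d=21 new=(12,7) → blocked by [8,13]×[7,10], reject
8. q=(31,12) nearest=3 d=22 new=(12,7) → blocked by [8,13]×[7,10], reject
9. q=(18,9) nearest=3 d=9 new=(12,7) → blocked by [8,13]×[7,10], reject
10. q=(13,5) nearest=3 d=4 new=(12,5) → add node 5 parent=3 cost=12
11. q=(3,13) nearest=4 d=4 new=(3,12) → add node 6 parent=4 cost=12
12. q=(17,9) nearest=5 d=5 new=(15,8) → blocked by [14,21]×[8,10], reject
13. q=(25,6) nearest=5 d=13 new=(15,6) → add node 7 parent=5 cost=15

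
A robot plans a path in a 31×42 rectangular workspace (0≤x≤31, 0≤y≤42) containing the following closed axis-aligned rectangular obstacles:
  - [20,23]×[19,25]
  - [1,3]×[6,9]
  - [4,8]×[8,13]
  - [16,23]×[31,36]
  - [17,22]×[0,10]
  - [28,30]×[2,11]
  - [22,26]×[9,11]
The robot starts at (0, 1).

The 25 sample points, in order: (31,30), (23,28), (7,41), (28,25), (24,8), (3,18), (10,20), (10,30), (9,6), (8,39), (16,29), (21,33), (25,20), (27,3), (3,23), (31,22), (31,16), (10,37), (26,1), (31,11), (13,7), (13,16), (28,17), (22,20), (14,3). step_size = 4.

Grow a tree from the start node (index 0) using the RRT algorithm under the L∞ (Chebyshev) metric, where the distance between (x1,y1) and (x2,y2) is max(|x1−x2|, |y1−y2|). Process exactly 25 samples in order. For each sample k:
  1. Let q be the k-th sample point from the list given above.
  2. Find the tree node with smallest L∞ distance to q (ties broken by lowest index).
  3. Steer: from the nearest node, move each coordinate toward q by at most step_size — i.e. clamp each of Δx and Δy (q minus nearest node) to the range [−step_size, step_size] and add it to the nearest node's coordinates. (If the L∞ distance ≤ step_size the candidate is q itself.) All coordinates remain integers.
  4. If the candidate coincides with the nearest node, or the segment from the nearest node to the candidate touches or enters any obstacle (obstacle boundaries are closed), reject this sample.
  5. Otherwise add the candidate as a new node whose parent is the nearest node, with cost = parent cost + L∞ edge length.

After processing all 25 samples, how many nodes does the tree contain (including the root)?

Node count: 14

1. q=(31,30) nearest=0 d=31 new=(4,5) → add node 1 parent=0 cost=4
2. q=(23,28) nearest=1 d=23 new=(8,9) → blocked by [4,8]×[8,13], reject
3. q=(7,41) nearest=1 d=36 new=(7,9) → blocked by [4,8]×[8,13], reject
4. q=(28,25) nearest=1 d=24 new=(8,9) → blocked by [4,8]×[8,13], reject
5. q=(24,8) nearest=1 d=20 new=(8,8) → blocked by [4,8]×[8,13], reject
6. q=(3,18) nearest=1 d=13 new=(3,9) → blocked by [1,3]×[6,9], reject
7. q=(10,20) nearest=1 d=15 new=(8,9) → blocked by [4,8]×[8,13], reject
8. q=(10,30) nearest=1 d=25 new=(8,9) → blocked by [4,8]×[8,13], reject
9. q=(9,6) nearest=1 d=5 new=(8,6) → add node 2 parent=1 cost=8
10. q=(8,39) nearest=2 d=33 new=(8,10) → blocked by [4,8]×[8,13], reject
11. q=(16,29) nearest=2 d=23 new=(12,10) → add node 3 parent=2 cost=12
12. q=(21,33) nearest=3 d=23 new=(16,14) → add node 4 parent=3 cost=16
13. q=(25,20) nearest=4 d=9 new=(20,18) → add node 5 parent=4 cost=20
14. q=(27,3) nearest=4 d=11 new=(20,10) → blocked by [17,22]×[0,10], reject
15. q=(3,23) nearest=3 d=13 new=(8,14) → add node 6 parent=3 cost=16
16. q=(31,22) nearest=5 d=11 new=(24,22) → blocked by [20,23]×[19,25], reject
17. q=(31,16) nearest=5 d=11 new=(24,16) → add node 7 parent=5 cost=24
18. q=(10,37) nearest=5 d=19 new=(16,22) → add node 8 parent=5 cost=24
19. q=(26,1) nearest=4 d=13 new=(20,10) → blocked by [17,22]×[0,10], reject
20. q=(31,11) nearest=7 d=7 new=(28,12) → add node 9 parent=7 cost=28
21. q=(13,7) nearest=3 d=3 new=(13,7) → add node 10 parent=3 cost=15
22. q=(13,16) nearest=4 d=3 new=(13,16) → add node 11 parent=4 cost=19
23. q=(28,17) nearest=7 d=4 new=(28,17) → add node 12 parent=7 cost=28
24. q=(22,20) nearest=5 d=2 new=(22,20) → blocked by [20,23]×[19,25], reject
25. q=(14,3) nearest=10 d=4 new=(14,3) → add node 13 parent=10 cost=19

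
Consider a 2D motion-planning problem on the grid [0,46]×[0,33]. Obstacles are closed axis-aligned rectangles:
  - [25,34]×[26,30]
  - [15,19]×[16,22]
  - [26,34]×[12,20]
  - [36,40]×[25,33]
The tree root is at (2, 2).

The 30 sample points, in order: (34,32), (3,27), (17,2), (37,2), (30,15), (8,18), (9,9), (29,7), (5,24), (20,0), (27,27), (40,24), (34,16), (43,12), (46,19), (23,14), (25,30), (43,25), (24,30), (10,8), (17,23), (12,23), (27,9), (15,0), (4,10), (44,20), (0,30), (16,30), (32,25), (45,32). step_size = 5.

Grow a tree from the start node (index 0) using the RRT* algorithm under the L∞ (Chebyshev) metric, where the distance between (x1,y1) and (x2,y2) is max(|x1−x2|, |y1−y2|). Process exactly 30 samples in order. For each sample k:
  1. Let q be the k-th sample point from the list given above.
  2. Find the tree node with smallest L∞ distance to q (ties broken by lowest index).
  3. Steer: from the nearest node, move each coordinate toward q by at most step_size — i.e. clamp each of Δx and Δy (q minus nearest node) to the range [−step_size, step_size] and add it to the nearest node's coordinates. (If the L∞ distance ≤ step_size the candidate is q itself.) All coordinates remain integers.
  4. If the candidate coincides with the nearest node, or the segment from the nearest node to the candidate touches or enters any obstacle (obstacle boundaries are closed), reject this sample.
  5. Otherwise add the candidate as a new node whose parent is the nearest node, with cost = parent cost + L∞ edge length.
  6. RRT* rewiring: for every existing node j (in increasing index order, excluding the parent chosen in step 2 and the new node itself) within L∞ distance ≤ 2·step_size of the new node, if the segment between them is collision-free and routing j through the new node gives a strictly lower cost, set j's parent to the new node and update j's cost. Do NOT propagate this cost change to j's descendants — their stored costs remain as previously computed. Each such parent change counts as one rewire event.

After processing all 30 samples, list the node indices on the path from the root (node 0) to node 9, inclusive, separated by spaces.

1. q=(34,32) nearest=0 d=32 new=(7,7) → add node 1 parent=0 cost=5
2. q=(3,27) nearest=1 d=20 new=(3,12) → add node 2 parent=1 cost=10
3. q=(17,2) nearest=1 d=10 new=(12,2) → add node 3 parent=1 cost=10
4. q=(37,2) nearest=3 d=25 new=(17,2) → add node 4 parent=3 cost=15
5. q=(30,15) nearest=4 d=13 new=(22,7) → add node 5 parent=4 cost=20
6. q=(8,18) nearest=2 d=6 new=(8,17) → add node 6 parent=2 cost=15
7. q=(9,9) nearest=1 d=2 new=(9,9) → add node 7 parent=1 cost=7
8. q=(29,7) nearest=5 d=7 new=(27,7) → add node 8 parent=5 cost=25
9. q=(5,24) nearest=6 d=7 new=(5,22) → add node 9 parent=6 cost=20
10. q=(20,0) nearest=4 d=3 new=(20,0) → add node 10 parent=4 cost=18
11. q=(27,27) nearest=7 d=18 new=(14,14) → add node 11 parent=7 cost=12
12. q=(40,24) nearest=8 d=17 new=(32,12) → blocked by [26,34]×[12,20], reject
13. q=(34,16) nearest=8 d=9 new=(32,12) → blocked by [26,34]×[12,20], reject
14. q=(43,12) nearest=8 d=16 new=(32,12) → blocked by [26,34]×[12,20], reject
15. q=(46,19) nearest=8 d=19 new=(32,12) → blocked by [26,34]×[12,20], reject
16. q=(23,14) nearest=5 d=7 new=(23,12) → add node 12 parent=5 cost=25
17. q=(25,30) nearest=11 d=16 new=(19,19) → blocked by [15,19]×[16,22], reject
18. q=(43,25) nearest=8 d=18 new=(32,12) → blocked by [26,34]×[12,20], reject
19. q=(24,30) nearest=6 d=16 new=(13,22) → add node 13 parent=6 cost=20
20. q=(10,8) nearest=7 d=1 new=(10,8) → add node 14 parent=7 cost=8
21. q=(17,23) nearest=13 d=4 new=(17,23) → add node 15 parent=13 cost=24
22. q=(12,23) nearest=13 d=1 new=(12,23) → add node 16 parent=13 cost=21
23. q=(27,9) nearest=8 d=2 new=(27,9) → add node 17 parent=8 cost=27
24. q=(15,0) nearest=4 d=2 new=(15,0) → add node 18 parent=4 cost=17
25. q=(4,10) nearest=2 d=2 new=(4,10) → add node 19 parent=2 cost=12
26. q=(44,20) nearest=8 d=17 new=(32,12) → blocked by [26,34]×[12,20], reject
27. q=(0,30) nearest=9 d=8 new=(0,27) → add node 20 parent=9 cost=25
28. q=(16,30) nearest=15 d=7 new=(16,28) → add node 21 parent=15 cost=29
29. q=(32,25) nearest=12 d=13 new=(28,17) → blocked by [26,34]×[12,20], reject
30. q=(45,32) nearest=12 d=22 new=(28,17) → blocked by [26,34]×[12,20], reject

Path: 0 1 2 6 9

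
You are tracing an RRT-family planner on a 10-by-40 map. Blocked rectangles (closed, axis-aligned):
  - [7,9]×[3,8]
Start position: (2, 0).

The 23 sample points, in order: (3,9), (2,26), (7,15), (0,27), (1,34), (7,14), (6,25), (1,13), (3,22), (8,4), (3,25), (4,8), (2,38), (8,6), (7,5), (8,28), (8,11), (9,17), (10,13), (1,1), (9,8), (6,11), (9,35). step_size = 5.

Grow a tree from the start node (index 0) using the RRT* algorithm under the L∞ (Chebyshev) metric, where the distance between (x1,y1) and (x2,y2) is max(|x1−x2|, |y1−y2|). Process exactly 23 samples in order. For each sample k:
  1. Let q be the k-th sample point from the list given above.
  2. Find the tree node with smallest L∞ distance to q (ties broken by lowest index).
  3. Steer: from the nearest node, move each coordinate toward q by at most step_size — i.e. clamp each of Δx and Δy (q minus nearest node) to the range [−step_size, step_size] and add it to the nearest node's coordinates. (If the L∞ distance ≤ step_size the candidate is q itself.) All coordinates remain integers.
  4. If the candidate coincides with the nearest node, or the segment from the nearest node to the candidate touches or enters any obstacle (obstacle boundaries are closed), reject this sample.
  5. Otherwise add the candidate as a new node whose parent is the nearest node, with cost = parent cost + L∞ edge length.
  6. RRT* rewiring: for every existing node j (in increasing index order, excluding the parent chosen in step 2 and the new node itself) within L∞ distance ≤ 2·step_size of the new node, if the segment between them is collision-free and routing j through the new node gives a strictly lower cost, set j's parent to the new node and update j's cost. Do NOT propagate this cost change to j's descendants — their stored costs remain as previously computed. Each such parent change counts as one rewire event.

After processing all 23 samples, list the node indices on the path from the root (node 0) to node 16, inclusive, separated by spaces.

1. q=(3,9) nearest=0 d=9 new=(3,5) → add node 1 parent=0 cost=5
2. q=(2,26) nearest=1 d=21 new=(2,10) → add node 2 parent=1 cost=10
3. q=(7,15) nearest=2 d=5 new=(7,15) → add node 3 parent=2 cost=15
4. q=(0,27) nearest=3 d=12 new=(2,20) → add node 4 parent=3 cost=20
5. q=(1,34) nearest=4 d=14 new=(1,25) → add node 5 parent=4 cost=25
6. q=(7,14) nearest=3 d=1 new=(7,14) → add node 6 parent=3 cost=16
7. q=(6,25) nearest=4 d=5 new=(6,25) → add node 7 parent=4 cost=25
8. q=(1,13) nearest=2 d=3 new=(1,13) → add node 8 parent=2 cost=13
9. q=(3,22) nearest=4 d=2 new=(3,22) → add node 9 parent=4 cost=22
10. q=(8,4) nearest=1 d=5 new=(8,4) → blocked by [7,9]×[3,8], reject
11. q=(3,25) nearest=5 d=2 new=(3,25) → add node 10 parent=5 cost=27
12. q=(4,8) nearest=2 d=2 new=(4,8) → add node 11 parent=2 cost=12
13. q=(2,38) nearest=5 d=13 new=(2,30) → add node 12 parent=5 cost=30
14. q=(8,6) nearest=11 d=4 new=(8,6) → blocked by [7,9]×[3,8], reject
15. q=(7,5) nearest=11 d=3 new=(7,5) → blocked by [7,9]×[3,8], reject
16. q=(8,28) nearest=7 d=3 new=(8,28) → add node 13 parent=7 cost=28
17. q=(8,11) nearest=6 d=3 new=(8,11) → add node 14 parent=6 cost=19
18. q=(9,17) nearest=3 d=2 new=(9,17) → add node 15 parent=3 cost=17; rewire 10→15 (25<27)
19. q=(10,13) nearest=14 d=2 new=(10,13) → add node 16 parent=14 cost=21
20. q=(1,1) nearest=0 d=1 new=(1,1) → add node 17 parent=0 cost=1; rewire 11→17 (8<12); rewire 14→17 (11<19)
21. q=(9,8) nearest=14 d=3 new=(9,8) → blocked by [7,9]×[3,8], reject
22. q=(6,11) nearest=14 d=2 new=(6,11) → add node 18 parent=14 cost=13; rewire 16→18 (17<21)
23. q=(9,35) nearest=12 d=7 new=(7,35) → add node 19 parent=12 cost=35

Path: 0 17 14 18 16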